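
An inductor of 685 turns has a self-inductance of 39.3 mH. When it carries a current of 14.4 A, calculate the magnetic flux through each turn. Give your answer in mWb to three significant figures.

Φ_B ≈ 0.826 mWb

From L = NΦ_B/I, the flux per turn is Φ_B = LI/N.
Φ_B = (3.930×10^-2 H)(14.4 A)/685 = 8.262×10^-4 Wb.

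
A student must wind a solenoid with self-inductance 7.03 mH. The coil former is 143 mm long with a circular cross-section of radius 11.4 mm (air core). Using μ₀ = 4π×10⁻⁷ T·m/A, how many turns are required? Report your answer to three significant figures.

N ≈ 1400 turns

A = πr² = π(1.140×10^-2 m)² = 4.083×10^-4 m².
From L = μ₀N²A/ℓ, N = √(Lℓ / (μ₀A)).
N = √[(7.030×10^-3)(0.143) / ((4π×10⁻⁷)×4.083×10^-4)] = √(1.959×10^6) ≈ 1399.8.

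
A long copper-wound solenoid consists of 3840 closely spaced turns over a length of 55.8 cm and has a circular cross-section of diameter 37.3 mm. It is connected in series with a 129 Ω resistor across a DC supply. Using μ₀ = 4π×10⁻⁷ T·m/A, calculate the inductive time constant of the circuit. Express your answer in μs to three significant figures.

A = π(d/2)² = π(1.865×10^-2 m)² = 1.093×10^-3 m².
L = μ₀N²A/ℓ = (4π×10⁻⁷)(3840)²(1.093×10^-3)/(0.558) = 3.629×10^-2 H.
τ = L/R = (3.629×10^-2)/(129) = 2.813×10^-4 s.

τ ≈ 281 μs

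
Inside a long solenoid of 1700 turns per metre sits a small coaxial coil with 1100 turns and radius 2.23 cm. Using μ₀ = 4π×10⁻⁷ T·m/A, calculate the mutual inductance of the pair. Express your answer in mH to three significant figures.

M ≈ 3.67 mH

The outer solenoid produces a uniform field B₁ = μ₀n₁I₁ across the inner coil,
so the flux linkage is N₂Φ = N₂B₁A₂ = μ₀n₁N₂A₂·I₁, giving M = μ₀n₁N₂A₂.
A₂ = πr² = π(2.230×10^-2 m)² = 1.562×10^-3 m².
M = (4π×10⁻⁷)(1700)(1100)(1.562×10^-3) = 3.671×10^-3 H.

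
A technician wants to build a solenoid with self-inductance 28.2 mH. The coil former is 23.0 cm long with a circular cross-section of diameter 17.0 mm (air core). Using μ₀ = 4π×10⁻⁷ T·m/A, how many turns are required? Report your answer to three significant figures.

A = π(d/2)² = π(8.500×10^-3 m)² = 2.270×10^-4 m².
From L = μ₀N²A/ℓ, N = √(Lℓ / (μ₀A)).
N = √[(2.820×10^-2)(0.23) / ((4π×10⁻⁷)×2.270×10^-4)] = √(2.274×10^7) ≈ 4768.6.

N ≈ 4770 turns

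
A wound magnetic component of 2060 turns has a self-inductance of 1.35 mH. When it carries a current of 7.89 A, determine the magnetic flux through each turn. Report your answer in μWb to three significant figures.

From L = NΦ_B/I, the flux per turn is Φ_B = LI/N.
Φ_B = (1.350×10^-3 H)(7.89 A)/2060 = 5.171×10^-6 Wb.

Φ_B ≈ 5.17 μWb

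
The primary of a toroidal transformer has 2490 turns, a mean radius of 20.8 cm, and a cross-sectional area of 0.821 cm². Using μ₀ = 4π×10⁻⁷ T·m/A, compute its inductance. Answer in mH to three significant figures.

For a thin toroid, L = μ₀N²A/(2πR).
L = (4π×10⁻⁷)(2490)²(8.210×10^-5) / (2π×0.208 m) = 4.8945×10^-4 H.

L ≈ 0.489 mH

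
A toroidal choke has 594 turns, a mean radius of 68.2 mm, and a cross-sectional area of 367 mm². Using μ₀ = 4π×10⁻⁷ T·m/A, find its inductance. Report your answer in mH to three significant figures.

For a thin toroid, L = μ₀N²A/(2πR).
L = (4π×10⁻⁷)(594)²(3.670×10^-4) / (2π×6.820×10^-2 m) = 3.797×10^-4 H.

L ≈ 0.380 mH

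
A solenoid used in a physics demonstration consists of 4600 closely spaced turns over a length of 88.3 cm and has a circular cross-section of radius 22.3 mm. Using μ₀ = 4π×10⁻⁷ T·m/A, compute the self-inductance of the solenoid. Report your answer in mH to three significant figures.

A = πr² = π(2.230×10^-2 m)² = 1.562×10^-3 m².
For a long solenoid, L = μ₀N²A/ℓ.
L = (4π×10⁻⁷)(4600)²(1.562×10^-3)/(0.883 m) = 4.7046×10^-2 H.

L ≈ 47.0 mH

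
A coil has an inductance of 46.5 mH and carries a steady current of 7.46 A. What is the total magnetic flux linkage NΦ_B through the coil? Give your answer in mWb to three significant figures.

From L = NΦ_B/I, the flux linkage is NΦ_B = LI.
NΦ_B = (4.650×10^-2 H)(7.46 A) = 0.3469 Wb.

NΦ_B ≈ 347 mWb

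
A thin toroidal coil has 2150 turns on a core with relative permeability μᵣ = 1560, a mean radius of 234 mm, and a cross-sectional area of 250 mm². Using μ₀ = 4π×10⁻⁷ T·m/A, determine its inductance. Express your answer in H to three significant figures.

For a thin toroid, L = μ₀μᵣN²A/(2πR).
L = (4π×10⁻⁷)(1560)(2150)²(2.500×10^-4) / (2π×0.234 m) = 1.541 H.

L ≈ 1.54 H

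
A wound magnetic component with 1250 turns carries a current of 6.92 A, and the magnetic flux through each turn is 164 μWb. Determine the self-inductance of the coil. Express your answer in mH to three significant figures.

L ≈ 29.6 mH

Self-inductance is defined by L = NΦ_B/I (flux linkage over current).
L = (1250)(1.640×10^-4 Wb)/(6.92 A) = 2.962×10^-2 H.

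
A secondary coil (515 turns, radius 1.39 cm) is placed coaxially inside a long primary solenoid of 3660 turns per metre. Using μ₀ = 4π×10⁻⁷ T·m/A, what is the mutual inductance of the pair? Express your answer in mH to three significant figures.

M ≈ 1.44 mH

The outer solenoid produces a uniform field B₁ = μ₀n₁I₁ across the inner coil,
so the flux linkage is N₂Φ = N₂B₁A₂ = μ₀n₁N₂A₂·I₁, giving M = μ₀n₁N₂A₂.
A₂ = πr² = π(1.390×10^-2 m)² = 6.070×10^-4 m².
M = (4π×10⁻⁷)(3660)(515)(6.070×10^-4) = 1.438×10^-3 H.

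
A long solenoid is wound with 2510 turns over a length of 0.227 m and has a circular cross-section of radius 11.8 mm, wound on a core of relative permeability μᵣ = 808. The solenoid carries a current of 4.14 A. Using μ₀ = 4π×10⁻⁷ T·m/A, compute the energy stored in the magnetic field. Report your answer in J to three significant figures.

U ≈ 106 J

A = πr² = π(1.180×10^-2 m)² = 4.374×10^-4 m².
L = μ₀μᵣN²A/ℓ = (4π×10⁻⁷)(808)(2510)²(4.374×10^-4)/(0.227) = 12.33 H.
U = ½LI² = ½(12.33)(4.14)² = 105.6 J.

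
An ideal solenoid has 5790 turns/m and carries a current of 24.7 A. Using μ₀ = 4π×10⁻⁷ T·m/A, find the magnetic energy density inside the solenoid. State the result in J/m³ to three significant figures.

u ≈ 12900 J/m³

B = μ₀nI = (4π×10⁻⁷)(5.790×10^3)(24.7) = 0.1797 T.
u = B²/(2μ₀) = (0.1797)²/(2×4π×10⁻⁷) = 1.285×10^4 J/m³.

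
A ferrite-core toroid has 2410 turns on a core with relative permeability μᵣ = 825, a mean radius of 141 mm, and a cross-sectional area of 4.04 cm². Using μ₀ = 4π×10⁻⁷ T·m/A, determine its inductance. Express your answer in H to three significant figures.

For a thin toroid, L = μ₀μᵣN²A/(2πR).
L = (4π×10⁻⁷)(825)(2410)²(4.040×10^-4) / (2π×0.141 m) = 2.746 H.

L ≈ 2.75 H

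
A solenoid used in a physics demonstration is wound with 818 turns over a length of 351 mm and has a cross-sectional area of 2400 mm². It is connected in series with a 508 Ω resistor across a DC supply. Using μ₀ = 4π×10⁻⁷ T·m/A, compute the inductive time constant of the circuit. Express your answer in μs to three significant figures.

A = 2400 mm² = 2.400×10^-3 m².
L = μ₀N²A/ℓ = (4π×10⁻⁷)(818)²(2.400×10^-3)/(0.351) = 5.749×10^-3 H.
τ = L/R = (5.749×10^-3)/(508) = 1.132×10^-5 s.

τ ≈ 11.3 μs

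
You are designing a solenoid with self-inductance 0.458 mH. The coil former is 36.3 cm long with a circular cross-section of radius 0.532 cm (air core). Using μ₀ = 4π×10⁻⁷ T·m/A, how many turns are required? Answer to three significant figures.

A = πr² = π(5.320×10^-3 m)² = 8.891×10^-5 m².
From L = μ₀N²A/ℓ, N = √(Lℓ / (μ₀A)).
N = √[(4.580×10^-4)(0.363) / ((4π×10⁻⁷)×8.891×10^-5)] = √(1.488×10^6) ≈ 1219.8.

N ≈ 1220 turns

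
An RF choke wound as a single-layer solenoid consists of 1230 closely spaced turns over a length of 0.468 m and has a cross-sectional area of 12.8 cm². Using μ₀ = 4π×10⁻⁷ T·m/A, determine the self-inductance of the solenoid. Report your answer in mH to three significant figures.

L ≈ 5.20 mH

A = 12.8 cm² = 1.280×10^-3 m².
For a long solenoid, L = μ₀N²A/ℓ.
L = (4π×10⁻⁷)(1230)²(1.280×10^-3)/(0.468 m) = 5.200×10^-3 H.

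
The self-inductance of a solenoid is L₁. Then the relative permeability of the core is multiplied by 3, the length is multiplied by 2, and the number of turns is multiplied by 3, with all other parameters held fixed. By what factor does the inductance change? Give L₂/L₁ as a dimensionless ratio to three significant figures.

L₂/L₁ = 13.5

For a solenoid, L ∝ μᵣN²A/ℓ.
L₂/L₁ = (3) × (2)^-1 × (3)^2 = 13.5.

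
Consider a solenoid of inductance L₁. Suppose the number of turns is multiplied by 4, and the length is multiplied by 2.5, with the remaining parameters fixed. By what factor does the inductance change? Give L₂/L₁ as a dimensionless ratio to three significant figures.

For a solenoid, L ∝ μᵣN²A/ℓ.
L₂/L₁ = (4)^2 × (2.5)^-1 = 6.40.

L₂/L₁ = 6.40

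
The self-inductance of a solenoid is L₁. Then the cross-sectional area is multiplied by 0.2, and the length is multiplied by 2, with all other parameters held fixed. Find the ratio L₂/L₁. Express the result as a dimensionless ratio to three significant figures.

For a solenoid, L ∝ μᵣN²A/ℓ.
L₂/L₁ = (0.2) × (2)^-1 = 0.100.

L₂/L₁ = 0.100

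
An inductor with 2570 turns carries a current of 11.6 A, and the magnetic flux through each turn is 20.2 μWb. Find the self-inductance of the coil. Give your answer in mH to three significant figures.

Self-inductance is defined by L = NΦ_B/I (flux linkage over current).
L = (2570)(2.020×10^-5 Wb)/(11.6 A) = 4.475×10^-3 H.

L ≈ 4.48 mH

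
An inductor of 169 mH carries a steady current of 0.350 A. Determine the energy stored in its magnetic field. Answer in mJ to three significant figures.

U ≈ 10.4 mJ

Stored magnetic energy: U = ½LI².
U = ½(0.169 H)(0.350 A)² = 1.035×10^-2 J.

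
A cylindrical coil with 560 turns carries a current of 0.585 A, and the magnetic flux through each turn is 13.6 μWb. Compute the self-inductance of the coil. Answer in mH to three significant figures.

Self-inductance is defined by L = NΦ_B/I (flux linkage over current).
L = (560)(1.360×10^-5 Wb)/(0.585 A) = 1.302×10^-2 H.

L ≈ 13.0 mH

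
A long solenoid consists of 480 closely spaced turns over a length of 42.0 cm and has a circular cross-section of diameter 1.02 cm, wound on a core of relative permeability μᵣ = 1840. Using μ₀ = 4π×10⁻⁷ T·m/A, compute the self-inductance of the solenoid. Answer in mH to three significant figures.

L ≈ 104 mH

A = π(d/2)² = π(5.100×10^-3 m)² = 8.171×10^-5 m².
For a long solenoid, L = μ₀μᵣN²A/ℓ.
L = (4π×10⁻⁷)(1840)(480)²(8.171×10^-5)/(0.42 m) = 0.1036 H.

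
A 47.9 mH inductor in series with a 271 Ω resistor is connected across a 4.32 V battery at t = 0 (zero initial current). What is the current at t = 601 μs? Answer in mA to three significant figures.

I ≈ 15.4 mA

τ = L/R = 4.790×10^-2/271 = 1.768×10^-4 s; final current I_∞ = ε/R = 4.32/271 = 1.594×10^-2 A.
I(t) = I_∞(1 − e^(−t/τ)) with t/τ = 3.400.
I = (1.594×10^-2)(1 − e^(−3.400)) = 1.541×10^-2 A.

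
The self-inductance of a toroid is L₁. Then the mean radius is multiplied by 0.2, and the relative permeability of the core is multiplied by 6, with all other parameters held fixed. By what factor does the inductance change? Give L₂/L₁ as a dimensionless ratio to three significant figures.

For a toroid, L ∝ μᵣN²A/R.
L₂/L₁ = (0.2)^-1 × (6) = 30.0.

L₂/L₁ = 30.0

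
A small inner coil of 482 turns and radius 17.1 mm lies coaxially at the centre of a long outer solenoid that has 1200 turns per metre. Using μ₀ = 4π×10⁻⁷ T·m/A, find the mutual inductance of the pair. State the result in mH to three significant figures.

M ≈ 0.668 mH

The outer solenoid produces a uniform field B₁ = μ₀n₁I₁ across the inner coil,
so the flux linkage is N₂Φ = N₂B₁A₂ = μ₀n₁N₂A₂·I₁, giving M = μ₀n₁N₂A₂.
A₂ = πr² = π(1.710×10^-2 m)² = 9.186×10^-4 m².
M = (4π×10⁻⁷)(1200)(482)(9.186×10^-4) = 6.677×10^-4 H.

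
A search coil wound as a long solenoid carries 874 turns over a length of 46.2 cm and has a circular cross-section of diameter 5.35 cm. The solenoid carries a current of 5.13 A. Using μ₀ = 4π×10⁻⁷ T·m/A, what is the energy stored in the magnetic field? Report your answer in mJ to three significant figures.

A = π(d/2)² = π(2.675×10^-2 m)² = 2.248×10^-3 m².
L = μ₀N²A/ℓ = (4π×10⁻⁷)(874)²(2.248×10^-3)/(0.462) = 4.671×10^-3 H.
U = ½LI² = ½(4.671×10^-3)(5.13)² = 6.146×10^-2 J.

U ≈ 61.5 mJ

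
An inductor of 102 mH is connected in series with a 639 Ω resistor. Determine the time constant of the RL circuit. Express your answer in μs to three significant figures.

τ = L/R = (0.102 H)/(639 Ω) = 1.596×10^-4 s.

τ ≈ 160 μs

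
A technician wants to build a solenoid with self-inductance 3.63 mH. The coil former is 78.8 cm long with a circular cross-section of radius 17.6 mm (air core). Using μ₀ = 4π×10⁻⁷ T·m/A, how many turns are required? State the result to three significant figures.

N ≈ 1530 turns

A = πr² = π(1.760×10^-2 m)² = 9.731×10^-4 m².
From L = μ₀N²A/ℓ, N = √(Lℓ / (μ₀A)).
N = √[(3.630×10^-3)(0.788) / ((4π×10⁻⁷)×9.731×10^-4)] = √(2.339×10^6) ≈ 1529.4.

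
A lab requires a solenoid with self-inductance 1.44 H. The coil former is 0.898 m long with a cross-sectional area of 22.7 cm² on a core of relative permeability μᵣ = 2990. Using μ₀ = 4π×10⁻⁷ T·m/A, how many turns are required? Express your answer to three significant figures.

A = 22.7 cm² = 2.270×10^-3 m².
From L = μ₀μᵣN²A/ℓ, N = √(Lℓ / (μ₀μᵣA)).
N = √[(1.44)(0.898) / ((4π×10⁻⁷)(2990)×2.270×10^-3)] = √(1.516×10^5) ≈ 389.4.

N ≈ 389 turns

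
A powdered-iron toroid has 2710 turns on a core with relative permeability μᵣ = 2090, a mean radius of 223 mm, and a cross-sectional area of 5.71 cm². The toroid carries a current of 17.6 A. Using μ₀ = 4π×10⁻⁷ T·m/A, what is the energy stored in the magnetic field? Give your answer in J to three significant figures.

U ≈ 1220 J

L = μ₀μᵣN²A/(2πR) = (4π×10⁻⁷)(2090)(2710)²(5.710×10^-4)/(2π×0.223) = 7.86 H.
U = ½LI² = ½(7.86)(17.6)² = 1.217×10^3 J.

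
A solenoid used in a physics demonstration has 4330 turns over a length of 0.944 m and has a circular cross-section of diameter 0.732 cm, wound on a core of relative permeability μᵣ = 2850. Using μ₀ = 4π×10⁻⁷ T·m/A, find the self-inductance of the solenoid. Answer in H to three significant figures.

A = π(d/2)² = π(3.660×10^-3 m)² = 4.208×10^-5 m².
For a long solenoid, L = μ₀μᵣN²A/ℓ.
L = (4π×10⁻⁷)(2850)(4330)²(4.208×10^-5)/(0.944 m) = 2.993 H.

L ≈ 2.99 H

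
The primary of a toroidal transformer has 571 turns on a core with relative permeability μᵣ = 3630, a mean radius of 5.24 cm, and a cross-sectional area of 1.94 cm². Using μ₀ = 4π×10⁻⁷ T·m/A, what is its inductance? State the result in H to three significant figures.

L ≈ 0.876 H

For a thin toroid, L = μ₀μᵣN²A/(2πR).
L = (4π×10⁻⁷)(3630)(571)²(1.940×10^-4) / (2π×5.240×10^-2 m) = 0.8764 H.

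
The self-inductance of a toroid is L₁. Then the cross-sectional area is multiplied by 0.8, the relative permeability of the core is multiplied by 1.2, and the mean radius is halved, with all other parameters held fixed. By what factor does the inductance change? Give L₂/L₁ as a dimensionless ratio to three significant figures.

L₂/L₁ = 1.92

For a toroid, L ∝ μᵣN²A/R.
L₂/L₁ = (0.8) × (1.2) × (0.5)^-1 = 1.92.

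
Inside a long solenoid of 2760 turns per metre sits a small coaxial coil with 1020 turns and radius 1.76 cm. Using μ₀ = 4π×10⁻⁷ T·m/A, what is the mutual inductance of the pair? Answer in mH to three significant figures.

M ≈ 3.44 mH

The outer solenoid produces a uniform field B₁ = μ₀n₁I₁ across the inner coil,
so the flux linkage is N₂Φ = N₂B₁A₂ = μ₀n₁N₂A₂·I₁, giving M = μ₀n₁N₂A₂.
A₂ = πr² = π(1.760×10^-2 m)² = 9.731×10^-4 m².
M = (4π×10⁻⁷)(2760)(1020)(9.731×10^-4) = 3.443×10^-3 H.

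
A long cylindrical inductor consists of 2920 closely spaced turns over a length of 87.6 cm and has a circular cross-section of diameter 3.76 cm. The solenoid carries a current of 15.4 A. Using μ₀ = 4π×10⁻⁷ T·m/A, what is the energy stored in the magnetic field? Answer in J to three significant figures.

A = π(d/2)² = π(1.880×10^-2 m)² = 1.110×10^-3 m².
L = μ₀N²A/ℓ = (4π×10⁻⁷)(2920)²(1.110×10^-3)/(0.876) = 1.358×10^-2 H.
U = ½LI² = ½(1.358×10^-2)(15.4)² = 1.61 J.

U ≈ 1.61 J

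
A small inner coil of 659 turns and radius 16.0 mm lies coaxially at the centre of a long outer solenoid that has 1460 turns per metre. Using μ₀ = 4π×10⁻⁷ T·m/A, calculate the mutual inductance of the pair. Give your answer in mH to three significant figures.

M ≈ 0.972 mH

The outer solenoid produces a uniform field B₁ = μ₀n₁I₁ across the inner coil,
so the flux linkage is N₂Φ = N₂B₁A₂ = μ₀n₁N₂A₂·I₁, giving M = μ₀n₁N₂A₂.
A₂ = πr² = π(1.600×10^-2 m)² = 8.042×10^-4 m².
M = (4π×10⁻⁷)(1460)(659)(8.042×10^-4) = 9.724×10^-4 H.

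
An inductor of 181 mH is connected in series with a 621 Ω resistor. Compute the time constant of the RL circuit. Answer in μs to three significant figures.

τ ≈ 291 μs

τ = L/R = (0.181 H)/(621 Ω) = 2.9147×10^-4 s.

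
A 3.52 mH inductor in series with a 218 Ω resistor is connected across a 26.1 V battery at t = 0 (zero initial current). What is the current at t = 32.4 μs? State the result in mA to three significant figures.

τ = L/R = 3.520×10^-3/218 = 1.6147×10^-5 s; final current I_∞ = ε/R = 26.1/218 = 0.1197 A.
I(t) = I_∞(1 − e^(−t/τ)) with t/τ = 2.007.
I = (0.1197)(1 − e^(−2.007)) = 0.1036 A.

I ≈ 104 mA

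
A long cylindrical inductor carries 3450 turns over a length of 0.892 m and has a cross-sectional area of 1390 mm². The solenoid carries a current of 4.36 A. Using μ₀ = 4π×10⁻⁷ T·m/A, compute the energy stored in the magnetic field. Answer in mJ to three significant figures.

A = 1390 mm² = 1.390×10^-3 m².
L = μ₀N²A/ℓ = (4π×10⁻⁷)(3450)²(1.390×10^-3)/(0.892) = 2.331×10^-2 H.
U = ½LI² = ½(2.331×10^-2)(4.36)² = 0.2215 J.

U ≈ 222 mJ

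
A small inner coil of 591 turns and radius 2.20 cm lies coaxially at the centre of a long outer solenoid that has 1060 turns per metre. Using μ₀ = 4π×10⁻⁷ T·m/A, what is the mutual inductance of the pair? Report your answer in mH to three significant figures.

The outer solenoid produces a uniform field B₁ = μ₀n₁I₁ across the inner coil,
so the flux linkage is N₂Φ = N₂B₁A₂ = μ₀n₁N₂A₂·I₁, giving M = μ₀n₁N₂A₂.
A₂ = πr² = π(2.200×10^-2 m)² = 1.521×10^-3 m².
M = (4π×10⁻⁷)(1060)(591)(1.521×10^-3) = 1.197×10^-3 H.

M ≈ 1.20 mH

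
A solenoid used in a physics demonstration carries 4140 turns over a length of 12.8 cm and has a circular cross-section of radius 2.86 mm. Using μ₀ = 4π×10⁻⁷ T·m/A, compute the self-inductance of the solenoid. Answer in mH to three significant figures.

L ≈ 4.32 mH

A = πr² = π(2.860×10^-3 m)² = 2.570×10^-5 m².
For a long solenoid, L = μ₀N²A/ℓ.
L = (4π×10⁻⁷)(4140)²(2.570×10^-5)/(0.128 m) = 4.324×10^-3 H.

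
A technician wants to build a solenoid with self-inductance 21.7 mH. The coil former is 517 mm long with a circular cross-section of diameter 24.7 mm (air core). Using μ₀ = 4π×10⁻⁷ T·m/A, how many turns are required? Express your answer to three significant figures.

A = π(d/2)² = π(1.235×10^-2 m)² = 4.792×10^-4 m².
From L = μ₀N²A/ℓ, N = √(Lℓ / (μ₀A)).
N = √[(2.170×10^-2)(0.517) / ((4π×10⁻⁷)×4.792×10^-4)] = √(1.863×10^7) ≈ 4316.5.

N ≈ 4320 turns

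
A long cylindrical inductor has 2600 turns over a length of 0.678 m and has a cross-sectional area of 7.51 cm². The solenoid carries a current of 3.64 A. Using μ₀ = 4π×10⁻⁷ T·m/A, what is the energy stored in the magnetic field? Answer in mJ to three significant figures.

U ≈ 62.3 mJ

A = 7.51 cm² = 7.510×10^-4 m².
L = μ₀N²A/ℓ = (4π×10⁻⁷)(2600)²(7.510×10^-4)/(0.678) = 9.410×10^-3 H.
U = ½LI² = ½(9.410×10^-3)(3.64)² = 6.234×10^-2 J.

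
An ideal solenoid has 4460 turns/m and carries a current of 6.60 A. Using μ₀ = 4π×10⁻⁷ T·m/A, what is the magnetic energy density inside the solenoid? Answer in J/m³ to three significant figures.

B = μ₀nI = (4π×10⁻⁷)(4.460×10^3)(6.60) = 3.699×10^-2 T.
u = B²/(2μ₀) = (3.699×10^-2)²/(2×4π×10⁻⁷) = 544.4 J/m³.

u ≈ 544 J/m³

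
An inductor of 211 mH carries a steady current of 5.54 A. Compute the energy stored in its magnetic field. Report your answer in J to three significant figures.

Stored magnetic energy: U = ½LI².
U = ½(0.211 H)(5.54 A)² = 3.238 J.

U ≈ 3.24 J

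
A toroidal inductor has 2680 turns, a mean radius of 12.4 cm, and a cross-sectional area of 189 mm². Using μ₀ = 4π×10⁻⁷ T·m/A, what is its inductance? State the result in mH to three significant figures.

L ≈ 2.19 mH

For a thin toroid, L = μ₀N²A/(2πR).
L = (4π×10⁻⁷)(2680)²(1.890×10^-4) / (2π×0.124 m) = 2.189×10^-3 H.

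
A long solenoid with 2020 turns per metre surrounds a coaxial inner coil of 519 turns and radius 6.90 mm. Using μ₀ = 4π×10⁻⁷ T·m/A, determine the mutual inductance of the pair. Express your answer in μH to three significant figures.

The outer solenoid produces a uniform field B₁ = μ₀n₁I₁ across the inner coil,
so the flux linkage is N₂Φ = N₂B₁A₂ = μ₀n₁N₂A₂·I₁, giving M = μ₀n₁N₂A₂.
A₂ = πr² = π(6.900×10^-3 m)² = 1.496×10^-4 m².
M = (4π×10⁻⁷)(2020)(519)(1.496×10^-4) = 1.971×10^-4 H.

M ≈ 197 μH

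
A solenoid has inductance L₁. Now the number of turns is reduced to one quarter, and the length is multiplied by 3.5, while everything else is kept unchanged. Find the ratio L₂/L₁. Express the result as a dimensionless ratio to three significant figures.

L₂/L₁ = 0.0179

For a solenoid, L ∝ μᵣN²A/ℓ.
L₂/L₁ = (0.25)^2 × (3.5)^-1 = 0.0179.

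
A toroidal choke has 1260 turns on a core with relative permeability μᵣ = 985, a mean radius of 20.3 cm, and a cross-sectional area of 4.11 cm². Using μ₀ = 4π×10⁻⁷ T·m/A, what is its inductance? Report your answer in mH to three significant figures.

For a thin toroid, L = μ₀μᵣN²A/(2πR).
L = (4π×10⁻⁷)(985)(1260)²(4.110×10^-4) / (2π×0.203 m) = 0.6332 H.

L ≈ 633 mH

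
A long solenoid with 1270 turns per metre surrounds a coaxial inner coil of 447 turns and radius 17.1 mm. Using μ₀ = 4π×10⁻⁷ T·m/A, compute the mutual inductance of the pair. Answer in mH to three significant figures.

The outer solenoid produces a uniform field B₁ = μ₀n₁I₁ across the inner coil,
so the flux linkage is N₂Φ = N₂B₁A₂ = μ₀n₁N₂A₂·I₁, giving M = μ₀n₁N₂A₂.
A₂ = πr² = π(1.710×10^-2 m)² = 9.186×10^-4 m².
M = (4π×10⁻⁷)(1270)(447)(9.186×10^-4) = 6.553×10^-4 H.

M ≈ 0.655 mH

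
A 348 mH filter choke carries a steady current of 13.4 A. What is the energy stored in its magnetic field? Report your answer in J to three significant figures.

Stored magnetic energy: U = ½LI².
U = ½(0.348 H)(13.4 A)² = 31.24 J.

U ≈ 31.2 J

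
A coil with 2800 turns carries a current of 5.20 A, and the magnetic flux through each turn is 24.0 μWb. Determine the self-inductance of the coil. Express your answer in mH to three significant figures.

L ≈ 12.9 mH

Self-inductance is defined by L = NΦ_B/I (flux linkage over current).
L = (2800)(2.400×10^-5 Wb)/(5.20 A) = 1.292×10^-2 H.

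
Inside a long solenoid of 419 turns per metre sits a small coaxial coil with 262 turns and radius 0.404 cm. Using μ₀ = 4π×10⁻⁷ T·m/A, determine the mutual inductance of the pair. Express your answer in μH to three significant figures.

M ≈ 7.07 μH

The outer solenoid produces a uniform field B₁ = μ₀n₁I₁ across the inner coil,
so the flux linkage is N₂Φ = N₂B₁A₂ = μ₀n₁N₂A₂·I₁, giving M = μ₀n₁N₂A₂.
A₂ = πr² = π(4.040×10^-3 m)² = 5.128×10^-5 m².
M = (4π×10⁻⁷)(419)(262)(5.128×10^-5) = 7.074×10^-6 H.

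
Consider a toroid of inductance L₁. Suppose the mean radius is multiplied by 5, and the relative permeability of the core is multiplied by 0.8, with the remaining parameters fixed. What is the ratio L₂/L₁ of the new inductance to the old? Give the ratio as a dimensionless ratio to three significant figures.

For a toroid, L ∝ μᵣN²A/R.
L₂/L₁ = (5)^-1 × (0.8) = 0.160.

L₂/L₁ = 0.160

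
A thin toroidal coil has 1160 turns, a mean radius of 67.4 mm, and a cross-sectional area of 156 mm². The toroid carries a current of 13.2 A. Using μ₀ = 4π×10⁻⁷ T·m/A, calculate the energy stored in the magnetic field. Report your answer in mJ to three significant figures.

L = μ₀N²A/(2πR) = (4π×10⁻⁷)(1160)²(1.560×10^-4)/(2π×6.740×10^-2) = 6.229×10^-4 H.
U = ½LI² = ½(6.229×10^-4)(13.2)² = 5.427×10^-2 J.

U ≈ 54.3 mJ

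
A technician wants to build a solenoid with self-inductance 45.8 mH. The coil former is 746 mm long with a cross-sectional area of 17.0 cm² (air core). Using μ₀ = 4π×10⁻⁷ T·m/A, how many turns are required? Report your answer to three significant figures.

A = 17.0 cm² = 1.700×10^-3 m².
From L = μ₀N²A/ℓ, N = √(Lℓ / (μ₀A)).
N = √[(4.580×10^-2)(0.746) / ((4π×10⁻⁷)×1.700×10^-3)] = √(1.599×10^7) ≈ 3999.2.

N ≈ 4000 turns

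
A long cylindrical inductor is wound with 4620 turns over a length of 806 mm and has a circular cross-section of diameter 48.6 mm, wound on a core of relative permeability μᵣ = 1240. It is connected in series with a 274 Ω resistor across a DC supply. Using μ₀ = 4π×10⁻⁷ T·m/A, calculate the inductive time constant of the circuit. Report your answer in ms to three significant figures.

A = π(d/2)² = π(2.430×10^-2 m)² = 1.855×10^-3 m².
L = μ₀μᵣN²A/ℓ = (4π×10⁻⁷)(1240)(4620)²(1.855×10^-3)/(0.806) = 76.5496 H.
τ = L/R = (76.5496)/(274) = 0.2794 s.

τ ≈ 279 ms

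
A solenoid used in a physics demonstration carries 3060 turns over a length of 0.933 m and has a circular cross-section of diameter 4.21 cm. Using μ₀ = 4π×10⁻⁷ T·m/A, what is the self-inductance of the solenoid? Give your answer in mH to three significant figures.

A = π(d/2)² = π(2.105×10^-2 m)² = 1.392×10^-3 m².
For a long solenoid, L = μ₀N²A/ℓ.
L = (4π×10⁻⁷)(3060)²(1.392×10^-3)/(0.933 m) = 1.756×10^-2 H.

L ≈ 17.6 mH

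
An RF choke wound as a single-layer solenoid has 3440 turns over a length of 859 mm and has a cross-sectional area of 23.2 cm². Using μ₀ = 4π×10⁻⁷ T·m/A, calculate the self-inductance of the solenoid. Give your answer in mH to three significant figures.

L ≈ 40.2 mH

A = 23.2 cm² = 2.320×10^-3 m².
For a long solenoid, L = μ₀N²A/ℓ.
L = (4π×10⁻⁷)(3440)²(2.320×10^-3)/(0.859 m) = 4.016×10^-2 H.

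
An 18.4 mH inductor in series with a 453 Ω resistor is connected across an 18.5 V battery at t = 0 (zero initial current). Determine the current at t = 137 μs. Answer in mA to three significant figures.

I ≈ 39.4 mA

τ = L/R = 1.840×10^-2/453 = 4.062×10^-5 s; final current I_∞ = ε/R = 18.5/453 = 4.084×10^-2 A.
I(t) = I_∞(1 − e^(−t/τ)) with t/τ = 3.373.
I = (4.084×10^-2)(1 − e^(−3.373)) = 3.944×10^-2 A.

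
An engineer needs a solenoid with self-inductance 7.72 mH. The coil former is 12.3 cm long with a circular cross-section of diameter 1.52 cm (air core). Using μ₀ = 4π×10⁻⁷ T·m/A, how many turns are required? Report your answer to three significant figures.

N ≈ 2040 turns

A = π(d/2)² = π(7.600×10^-3 m)² = 1.8146×10^-4 m².
From L = μ₀N²A/ℓ, N = √(Lℓ / (μ₀A)).
N = √[(7.720×10^-3)(0.123) / ((4π×10⁻⁷)×1.8146×10^-4)] = √(4.164×10^6) ≈ 2040.6.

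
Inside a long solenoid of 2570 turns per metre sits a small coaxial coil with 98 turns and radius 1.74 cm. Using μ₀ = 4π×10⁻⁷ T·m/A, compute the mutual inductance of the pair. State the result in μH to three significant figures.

The outer solenoid produces a uniform field B₁ = μ₀n₁I₁ across the inner coil,
so the flux linkage is N₂Φ = N₂B₁A₂ = μ₀n₁N₂A₂·I₁, giving M = μ₀n₁N₂A₂.
A₂ = πr² = π(1.740×10^-2 m)² = 9.511×10^-4 m².
M = (4π×10⁻⁷)(2570)(98)(9.511×10^-4) = 3.010×10^-4 H.

M ≈ 301 μH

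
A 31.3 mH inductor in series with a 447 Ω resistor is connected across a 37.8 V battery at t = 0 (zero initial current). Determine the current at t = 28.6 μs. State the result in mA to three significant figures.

τ = L/R = 3.130×10^-2/447 = 7.002×10^-5 s; final current I_∞ = ε/R = 37.8/447 = 8.456×10^-2 A.
I(t) = I_∞(1 − e^(−t/τ)) with t/τ = 0.408.
I = (8.456×10^-2)(1 − e^(−0.408)) = 2.836×10^-2 A.

I ≈ 28.4 mA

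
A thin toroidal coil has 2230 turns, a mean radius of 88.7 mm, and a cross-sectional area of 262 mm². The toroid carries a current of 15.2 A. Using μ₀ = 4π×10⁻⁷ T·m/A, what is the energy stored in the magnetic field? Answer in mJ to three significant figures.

L = μ₀N²A/(2πR) = (4π×10⁻⁷)(2230)²(2.620×10^-4)/(2π×8.870×10^-2) = 2.938×10^-3 H.
U = ½LI² = ½(2.938×10^-3)(15.2)² = 0.3394 J.

U ≈ 339 mJ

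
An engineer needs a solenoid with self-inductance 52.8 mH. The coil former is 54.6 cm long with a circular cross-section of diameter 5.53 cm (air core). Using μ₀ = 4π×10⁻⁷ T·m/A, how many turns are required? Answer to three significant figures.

A = π(d/2)² = π(2.765×10^-2 m)² = 2.402×10^-3 m².
From L = μ₀N²A/ℓ, N = √(Lℓ / (μ₀A)).
N = √[(5.280×10^-2)(0.546) / ((4π×10⁻⁷)×2.402×10^-3)] = √(9.552×10^6) ≈ 3090.6.

N ≈ 3090 turns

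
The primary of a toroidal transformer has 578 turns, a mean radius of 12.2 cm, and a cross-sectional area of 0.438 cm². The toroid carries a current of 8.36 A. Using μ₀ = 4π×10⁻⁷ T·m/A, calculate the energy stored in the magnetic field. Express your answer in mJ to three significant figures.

L = μ₀N²A/(2πR) = (4π×10⁻⁷)(578)²(4.380×10^-5)/(2π×0.122) = 2.399×10^-5 H.
U = ½LI² = ½(2.399×10^-5)(8.36)² = 8.383×10^-4 J.

U ≈ 0.838 mJ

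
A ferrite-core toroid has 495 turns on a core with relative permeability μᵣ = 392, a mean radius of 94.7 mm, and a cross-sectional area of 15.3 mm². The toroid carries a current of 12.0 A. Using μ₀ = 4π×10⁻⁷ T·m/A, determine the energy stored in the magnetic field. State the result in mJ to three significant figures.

U ≈ 223 mJ

L = μ₀μᵣN²A/(2πR) = (4π×10⁻⁷)(392)(495)²(1.530×10^-5)/(2π×9.470×10^-2) = 3.104×10^-3 H.
U = ½LI² = ½(3.104×10^-3)(12.0)² = 0.22346 J.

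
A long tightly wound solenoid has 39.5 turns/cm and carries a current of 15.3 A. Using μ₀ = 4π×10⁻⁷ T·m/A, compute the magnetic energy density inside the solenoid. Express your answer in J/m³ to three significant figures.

B = μ₀nI = (4π×10⁻⁷)(3.950×10^3)(15.3) = 7.594×10^-2 T.
u = B²/(2μ₀) = (7.594×10^-2)²/(2×4π×10⁻⁷) = 2.2949×10^3 J/m³.

u ≈ 2290 J/m³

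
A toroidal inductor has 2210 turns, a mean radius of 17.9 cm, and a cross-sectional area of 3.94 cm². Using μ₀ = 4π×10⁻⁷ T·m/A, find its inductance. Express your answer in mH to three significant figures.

For a thin toroid, L = μ₀N²A/(2πR).
L = (4π×10⁻⁷)(2210)²(3.940×10^-4) / (2π×0.179 m) = 2.150×10^-3 H.

L ≈ 2.15 mH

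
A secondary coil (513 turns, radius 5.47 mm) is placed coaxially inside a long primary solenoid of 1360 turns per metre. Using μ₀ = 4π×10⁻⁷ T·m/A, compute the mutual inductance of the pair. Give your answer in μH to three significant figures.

The outer solenoid produces a uniform field B₁ = μ₀n₁I₁ across the inner coil,
so the flux linkage is N₂Φ = N₂B₁A₂ = μ₀n₁N₂A₂·I₁, giving M = μ₀n₁N₂A₂.
A₂ = πr² = π(5.470×10^-3 m)² = 9.400×10^-5 m².
M = (4π×10⁻⁷)(1360)(513)(9.400×10^-5) = 8.241×10^-5 H.

M ≈ 82.4 μH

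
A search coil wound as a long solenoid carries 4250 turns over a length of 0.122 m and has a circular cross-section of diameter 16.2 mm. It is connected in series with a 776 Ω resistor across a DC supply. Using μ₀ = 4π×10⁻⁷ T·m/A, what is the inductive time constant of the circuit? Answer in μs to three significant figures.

τ ≈ 49.4 μs

A = π(d/2)² = π(8.100×10^-3 m)² = 2.061×10^-4 m².
L = μ₀N²A/ℓ = (4π×10⁻⁷)(4250)²(2.061×10^-4)/(0.122) = 3.8348×10^-2 H.
τ = L/R = (3.8348×10^-2)/(776) = 4.942×10^-5 s.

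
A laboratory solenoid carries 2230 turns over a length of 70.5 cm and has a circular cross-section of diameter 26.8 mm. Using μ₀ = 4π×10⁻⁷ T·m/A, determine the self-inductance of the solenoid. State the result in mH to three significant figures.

L ≈ 5.00 mH

A = π(d/2)² = π(1.340×10^-2 m)² = 5.641×10^-4 m².
For a long solenoid, L = μ₀N²A/ℓ.
L = (4π×10⁻⁷)(2230)²(5.641×10^-4)/(0.705 m) = 5.000×10^-3 H.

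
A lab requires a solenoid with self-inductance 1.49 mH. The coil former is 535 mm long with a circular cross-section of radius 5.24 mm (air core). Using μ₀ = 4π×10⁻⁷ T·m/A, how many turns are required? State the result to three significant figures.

N ≈ 2710 turns

A = πr² = π(5.240×10^-3 m)² = 8.626×10^-5 m².
From L = μ₀N²A/ℓ, N = √(Lℓ / (μ₀A)).
N = √[(1.490×10^-3)(0.535) / ((4π×10⁻⁷)×8.626×10^-5)] = √(7.354×10^6) ≈ 2711.8.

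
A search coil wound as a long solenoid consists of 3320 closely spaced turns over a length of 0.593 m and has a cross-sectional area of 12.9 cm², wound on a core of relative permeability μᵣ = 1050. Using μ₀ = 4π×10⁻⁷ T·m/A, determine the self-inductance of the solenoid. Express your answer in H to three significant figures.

L ≈ 31.6 H

A = 12.9 cm² = 1.290×10^-3 m².
For a long solenoid, L = μ₀μᵣN²A/ℓ.
L = (4π×10⁻⁷)(1050)(3320)²(1.290×10^-3)/(0.593 m) = 31.64 H.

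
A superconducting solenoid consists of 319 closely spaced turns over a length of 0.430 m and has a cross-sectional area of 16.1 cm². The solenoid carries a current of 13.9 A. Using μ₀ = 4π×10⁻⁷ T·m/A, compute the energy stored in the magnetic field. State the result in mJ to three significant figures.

A = 16.1 cm² = 1.610×10^-3 m².
L = μ₀N²A/ℓ = (4π×10⁻⁷)(319)²(1.610×10^-3)/(0.43) = 4.788×10^-4 H.
U = ½LI² = ½(4.788×10^-4)(13.9)² = 4.625×10^-2 J.

U ≈ 46.3 mJ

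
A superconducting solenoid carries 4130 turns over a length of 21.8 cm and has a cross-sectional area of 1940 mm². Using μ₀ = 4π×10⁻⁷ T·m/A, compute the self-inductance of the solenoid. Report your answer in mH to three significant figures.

L ≈ 191 mH

A = 1940 mm² = 1.940×10^-3 m².
For a long solenoid, L = μ₀N²A/ℓ.
L = (4π×10⁻⁷)(4130)²(1.940×10^-3)/(0.218 m) = 0.1907 H.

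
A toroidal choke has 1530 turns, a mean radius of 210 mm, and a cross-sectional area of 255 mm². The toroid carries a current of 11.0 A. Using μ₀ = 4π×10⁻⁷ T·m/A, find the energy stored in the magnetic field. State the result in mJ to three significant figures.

L = μ₀N²A/(2πR) = (4π×10⁻⁷)(1530)²(2.550×10^-4)/(2π×0.21) = 5.685×10^-4 H.
U = ½LI² = ½(5.685×10^-4)(11.0)² = 3.439×10^-2 J.

U ≈ 34.4 mJ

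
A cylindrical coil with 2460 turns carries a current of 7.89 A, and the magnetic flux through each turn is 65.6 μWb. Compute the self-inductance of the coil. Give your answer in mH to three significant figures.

Self-inductance is defined by L = NΦ_B/I (flux linkage over current).
L = (2460)(6.560×10^-5 Wb)/(7.89 A) = 2.045×10^-2 H.

L ≈ 20.5 mH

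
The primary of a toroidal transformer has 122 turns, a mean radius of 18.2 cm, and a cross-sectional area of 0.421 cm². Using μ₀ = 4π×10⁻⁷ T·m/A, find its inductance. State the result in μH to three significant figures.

L ≈ 0.689 μH

For a thin toroid, L = μ₀N²A/(2πR).
L = (4π×10⁻⁷)(122)²(4.210×10^-5) / (2π×0.182 m) = 6.886×10^-7 H.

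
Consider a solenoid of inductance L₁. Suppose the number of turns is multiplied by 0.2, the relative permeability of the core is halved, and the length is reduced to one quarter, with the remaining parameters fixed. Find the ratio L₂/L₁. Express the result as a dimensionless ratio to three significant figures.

L₂/L₁ = 0.0800

For a solenoid, L ∝ μᵣN²A/ℓ.
L₂/L₁ = (0.2)^2 × (0.5) × (0.25)^-1 = 0.0800.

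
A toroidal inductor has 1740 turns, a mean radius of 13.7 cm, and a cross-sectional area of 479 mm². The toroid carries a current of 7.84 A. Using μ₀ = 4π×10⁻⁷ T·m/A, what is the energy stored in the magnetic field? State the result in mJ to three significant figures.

U ≈ 65.1 mJ

L = μ₀N²A/(2πR) = (4π×10⁻⁷)(1740)²(4.790×10^-4)/(2π×0.137) = 2.117×10^-3 H.
U = ½LI² = ½(2.117×10^-3)(7.84)² = 6.506×10^-2 J.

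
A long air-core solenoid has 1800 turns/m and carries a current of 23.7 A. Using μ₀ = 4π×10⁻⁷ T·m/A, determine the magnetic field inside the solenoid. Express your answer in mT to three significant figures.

Inside a long solenoid, B = μ₀nI.
B = (4π×10⁻⁷)(1.800×10^3 m⁻¹)(23.7 A) = 5.361×10^-2 T.

B ≈ 53.6 mT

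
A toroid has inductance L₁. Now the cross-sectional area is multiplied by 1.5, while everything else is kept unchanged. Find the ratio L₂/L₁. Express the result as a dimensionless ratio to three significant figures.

For a toroid, L ∝ μᵣN²A/R.
L₂/L₁ = (1.5) = 1.50.

L₂/L₁ = 1.50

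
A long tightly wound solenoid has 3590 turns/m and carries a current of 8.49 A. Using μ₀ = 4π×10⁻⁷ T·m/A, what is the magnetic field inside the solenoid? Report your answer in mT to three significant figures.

Inside a long solenoid, B = μ₀nI.
B = (4π×10⁻⁷)(3.590×10^3 m⁻¹)(8.49 A) = 3.830×10^-2 T.

B ≈ 38.3 mT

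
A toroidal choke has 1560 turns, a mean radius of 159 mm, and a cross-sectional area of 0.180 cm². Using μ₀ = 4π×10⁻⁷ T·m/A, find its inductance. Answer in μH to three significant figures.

L ≈ 55.1 μH

For a thin toroid, L = μ₀N²A/(2πR).
L = (4π×10⁻⁷)(1560)²(1.800×10^-5) / (2π×0.159 m) = 5.510×10^-5 H.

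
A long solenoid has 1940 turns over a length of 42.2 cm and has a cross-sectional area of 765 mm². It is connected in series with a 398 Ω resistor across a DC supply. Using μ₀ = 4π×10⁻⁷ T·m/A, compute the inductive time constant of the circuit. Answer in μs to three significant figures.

τ ≈ 21.5 μs

A = 765 mm² = 7.650×10^-4 m².
L = μ₀N²A/ℓ = (4π×10⁻⁷)(1940)²(7.650×10^-4)/(0.422) = 8.574×10^-3 H.
τ = L/R = (8.574×10^-3)/(398) = 2.154×10^-5 s.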